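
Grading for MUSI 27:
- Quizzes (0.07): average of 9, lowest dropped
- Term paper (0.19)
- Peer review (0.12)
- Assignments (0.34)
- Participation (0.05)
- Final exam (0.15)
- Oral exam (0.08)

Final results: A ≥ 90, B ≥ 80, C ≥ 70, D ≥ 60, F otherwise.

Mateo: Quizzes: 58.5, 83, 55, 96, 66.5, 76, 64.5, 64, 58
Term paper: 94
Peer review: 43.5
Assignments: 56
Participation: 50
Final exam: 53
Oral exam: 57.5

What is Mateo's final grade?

D

Quizzes: drop 55 → average of remaining 8 = 566.5/8 = 70.8125
Weighted total:
  Quizzes 70.8125 × 0.07 = 4.956875
  Term paper 94 × 0.19 = 17.86
  Peer review 43.5 × 0.12 = 5.22
  Assignments 56 × 0.34 = 19.04
  Participation 50 × 0.05 = 2.5
  Final exam 53 × 0.15 = 7.95
  Oral exam 57.5 × 0.08 = 4.6
Sum = 62.126875
62.126875 is ≥ 60 and < 70 → D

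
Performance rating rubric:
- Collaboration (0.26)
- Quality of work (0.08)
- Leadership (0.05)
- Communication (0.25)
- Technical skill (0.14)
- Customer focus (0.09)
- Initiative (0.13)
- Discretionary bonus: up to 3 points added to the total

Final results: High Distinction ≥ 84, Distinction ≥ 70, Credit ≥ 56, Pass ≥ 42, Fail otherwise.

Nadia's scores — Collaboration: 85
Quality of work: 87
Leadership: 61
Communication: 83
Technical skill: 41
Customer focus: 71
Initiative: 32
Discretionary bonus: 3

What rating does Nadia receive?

Distinction

Weighted total:
  Collaboration 85 × 0.26 = 22.1
  Quality of work 87 × 0.08 = 6.96
  Leadership 61 × 0.05 = 3.05
  Communication 83 × 0.25 = 20.75
  Technical skill 41 × 0.14 = 5.74
  Customer focus 71 × 0.09 = 6.39
  Initiative 32 × 0.13 = 4.16
Sum = 69.15
Discretionary bonus: 69.15 + 3 = 72.15
72.15 is ≥ 70 and < 84 → Distinction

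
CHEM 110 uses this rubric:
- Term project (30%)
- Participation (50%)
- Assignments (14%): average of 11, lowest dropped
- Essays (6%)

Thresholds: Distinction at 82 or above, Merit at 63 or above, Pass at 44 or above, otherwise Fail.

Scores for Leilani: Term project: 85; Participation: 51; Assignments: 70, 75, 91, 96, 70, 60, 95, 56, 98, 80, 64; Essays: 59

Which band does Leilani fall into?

Assignments: drop 56 → average of remaining 10 = 799/10 = 79.9
Weighted total:
  Term project 85 × 0.3 = 25.5
  Participation 51 × 0.5 = 25.5
  Assignments 79.9 × 0.14 = 11.186
  Essays 59 × 0.06 = 3.54
Sum = 65.726
65.726 is ≥ 63 and < 82 → Merit

Merit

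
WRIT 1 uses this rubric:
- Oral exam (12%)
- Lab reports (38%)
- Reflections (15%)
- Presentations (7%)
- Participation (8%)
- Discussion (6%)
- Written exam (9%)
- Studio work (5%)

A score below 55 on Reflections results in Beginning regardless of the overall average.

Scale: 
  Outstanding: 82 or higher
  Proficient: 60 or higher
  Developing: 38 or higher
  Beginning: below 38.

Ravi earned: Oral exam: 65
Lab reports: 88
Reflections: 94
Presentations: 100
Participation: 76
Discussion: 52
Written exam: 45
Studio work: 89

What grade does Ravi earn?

Reflections score 94 ≥ 55: minimum met.
Weighted total:
  Oral exam 65 × 0.12 = 7.8
  Lab reports 88 × 0.38 = 33.44
  Reflections 94 × 0.15 = 14.1
  Presentations 100 × 0.07 = 7
  Participation 76 × 0.08 = 6.08
  Discussion 52 × 0.06 = 3.12
  Written exam 45 × 0.09 = 4.05
  Studio work 89 × 0.05 = 4.45
Sum = 80.04
80.04 is ≥ 60 and < 82 → Proficient

Proficient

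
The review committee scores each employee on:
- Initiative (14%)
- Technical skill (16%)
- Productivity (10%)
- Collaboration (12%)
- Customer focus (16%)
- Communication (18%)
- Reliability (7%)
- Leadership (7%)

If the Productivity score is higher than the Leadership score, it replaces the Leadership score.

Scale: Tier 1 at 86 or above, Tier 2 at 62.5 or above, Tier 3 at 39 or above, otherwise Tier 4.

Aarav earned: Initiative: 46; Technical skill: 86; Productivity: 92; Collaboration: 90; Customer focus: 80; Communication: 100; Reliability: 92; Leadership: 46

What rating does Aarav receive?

Productivity (92) > Leadership (46), so Leadership counts as 92.
Weighted total:
  Initiative 46 × 0.14 = 6.44
  Technical skill 86 × 0.16 = 13.76
  Productivity 92 × 0.1 = 9.2
  Collaboration 90 × 0.12 = 10.8
  Customer focus 80 × 0.16 = 12.8
  Communication 100 × 0.18 = 18
  Reliability 92 × 0.07 = 6.44
  Leadership 92 × 0.07 = 6.44
Sum = 83.88
83.88 is ≥ 62.5 and < 86 → Tier 2

Tier 2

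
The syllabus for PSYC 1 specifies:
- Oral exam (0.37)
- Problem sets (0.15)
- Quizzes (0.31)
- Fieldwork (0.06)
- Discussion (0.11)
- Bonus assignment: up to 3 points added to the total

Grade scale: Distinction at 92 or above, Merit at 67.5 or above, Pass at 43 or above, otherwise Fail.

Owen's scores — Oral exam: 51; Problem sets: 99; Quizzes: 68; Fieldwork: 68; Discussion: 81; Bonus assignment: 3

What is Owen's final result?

Merit

Weighted total:
  Oral exam 51 × 0.37 = 18.87
  Problem sets 99 × 0.15 = 14.85
  Quizzes 68 × 0.31 = 21.08
  Fieldwork 68 × 0.06 = 4.08
  Discussion 81 × 0.11 = 8.91
Sum = 67.79
Bonus assignment: 67.79 + 3 = 70.79
70.79 is ≥ 67.5 and < 92 → Merit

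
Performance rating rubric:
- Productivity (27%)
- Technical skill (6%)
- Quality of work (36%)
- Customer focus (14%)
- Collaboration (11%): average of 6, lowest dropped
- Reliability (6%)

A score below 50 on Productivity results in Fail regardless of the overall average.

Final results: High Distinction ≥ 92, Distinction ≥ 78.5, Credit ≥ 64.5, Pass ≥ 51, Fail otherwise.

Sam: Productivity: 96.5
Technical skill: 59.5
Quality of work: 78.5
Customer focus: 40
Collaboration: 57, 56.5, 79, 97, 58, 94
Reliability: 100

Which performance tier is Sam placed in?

Collaboration: drop 56.5 → average of remaining 5 = 385/5 = 77
Productivity score 96.5 ≥ 50: minimum met.
Weighted total:
  Productivity 96.5 × 0.27 = 26.055
  Technical skill 59.5 × 0.06 = 3.57
  Quality of work 78.5 × 0.36 = 28.26
  Customer focus 40 × 0.14 = 5.6
  Collaboration 77 × 0.11 = 8.47
  Reliability 100 × 0.06 = 6
Sum = 77.955
77.955 is ≥ 64.5 and < 78.5 → Credit

Credit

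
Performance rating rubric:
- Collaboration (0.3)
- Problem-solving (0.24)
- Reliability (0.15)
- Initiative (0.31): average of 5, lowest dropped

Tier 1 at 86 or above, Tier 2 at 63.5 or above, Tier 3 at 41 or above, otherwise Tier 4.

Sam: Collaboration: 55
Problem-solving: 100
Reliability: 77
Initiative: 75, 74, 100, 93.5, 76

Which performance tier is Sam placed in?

Tier 2

Initiative: drop 74 → average of remaining 4 = 344.5/4 = 86.125
Weighted total:
  Collaboration 55 × 0.3 = 16.5
  Problem-solving 100 × 0.24 = 24
  Reliability 77 × 0.15 = 11.55
  Initiative 86.125 × 0.31 = 26.69875
Sum = 78.74875
78.74875 is ≥ 63.5 and < 86 → Tier 2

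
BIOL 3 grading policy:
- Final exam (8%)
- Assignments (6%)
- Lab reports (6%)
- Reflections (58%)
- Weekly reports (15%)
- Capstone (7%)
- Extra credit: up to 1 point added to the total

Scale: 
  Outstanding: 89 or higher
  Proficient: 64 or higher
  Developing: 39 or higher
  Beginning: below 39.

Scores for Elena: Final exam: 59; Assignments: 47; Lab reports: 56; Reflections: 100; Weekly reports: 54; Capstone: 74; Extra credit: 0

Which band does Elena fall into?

Weighted total:
  Final exam 59 × 0.08 = 4.72
  Assignments 47 × 0.06 = 2.82
  Lab reports 56 × 0.06 = 3.36
  Reflections 100 × 0.58 = 58
  Weekly reports 54 × 0.15 = 8.1
  Capstone 74 × 0.07 = 5.18
Sum = 82.18
Extra credit: 82.18 + 0 = 82.18
82.18 is ≥ 64 and < 89 → Proficient

Proficient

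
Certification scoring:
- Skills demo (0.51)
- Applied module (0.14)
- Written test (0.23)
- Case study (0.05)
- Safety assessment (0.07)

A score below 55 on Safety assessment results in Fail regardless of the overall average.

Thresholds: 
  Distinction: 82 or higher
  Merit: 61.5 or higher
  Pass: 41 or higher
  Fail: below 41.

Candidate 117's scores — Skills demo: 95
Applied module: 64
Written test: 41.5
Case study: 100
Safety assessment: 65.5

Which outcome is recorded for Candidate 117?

Safety assessment score 65.5 ≥ 55: minimum met.
Weighted total:
  Skills demo 95 × 0.51 = 48.45
  Applied module 64 × 0.14 = 8.96
  Written test 41.5 × 0.23 = 9.545
  Case study 100 × 0.05 = 5
  Safety assessment 65.5 × 0.07 = 4.585
Sum = 76.54
76.54 is ≥ 61.5 and < 82 → Merit

Merit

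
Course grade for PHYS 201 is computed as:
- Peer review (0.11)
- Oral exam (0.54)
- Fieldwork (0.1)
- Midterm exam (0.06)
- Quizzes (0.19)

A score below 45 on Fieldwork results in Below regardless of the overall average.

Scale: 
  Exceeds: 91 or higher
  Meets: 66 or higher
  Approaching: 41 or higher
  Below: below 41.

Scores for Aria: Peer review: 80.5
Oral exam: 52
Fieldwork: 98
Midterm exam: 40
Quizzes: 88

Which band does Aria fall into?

Fieldwork score 98 ≥ 45: minimum met.
Weighted total:
  Peer review 80.5 × 0.11 = 8.855
  Oral exam 52 × 0.54 = 28.08
  Fieldwork 98 × 0.1 = 9.8
  Midterm exam 40 × 0.06 = 2.4
  Quizzes 88 × 0.19 = 16.72
Sum = 65.855
65.855 is ≥ 41 and < 66 → Approaching

Approaching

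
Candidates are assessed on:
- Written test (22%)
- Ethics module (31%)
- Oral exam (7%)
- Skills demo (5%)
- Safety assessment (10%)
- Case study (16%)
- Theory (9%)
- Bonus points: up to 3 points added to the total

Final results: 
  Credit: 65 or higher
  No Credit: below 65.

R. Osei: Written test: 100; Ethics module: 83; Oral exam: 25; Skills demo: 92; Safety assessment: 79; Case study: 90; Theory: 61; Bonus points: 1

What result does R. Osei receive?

Credit

Weighted total:
  Written test 100 × 0.22 = 22
  Ethics module 83 × 0.31 = 25.73
  Oral exam 25 × 0.07 = 1.75
  Skills demo 92 × 0.05 = 4.6
  Safety assessment 79 × 0.1 = 7.9
  Case study 90 × 0.16 = 14.4
  Theory 61 × 0.09 = 5.49
Sum = 81.87
Bonus points: 81.87 + 1 = 82.87
82.87 ≥ 65 → Credit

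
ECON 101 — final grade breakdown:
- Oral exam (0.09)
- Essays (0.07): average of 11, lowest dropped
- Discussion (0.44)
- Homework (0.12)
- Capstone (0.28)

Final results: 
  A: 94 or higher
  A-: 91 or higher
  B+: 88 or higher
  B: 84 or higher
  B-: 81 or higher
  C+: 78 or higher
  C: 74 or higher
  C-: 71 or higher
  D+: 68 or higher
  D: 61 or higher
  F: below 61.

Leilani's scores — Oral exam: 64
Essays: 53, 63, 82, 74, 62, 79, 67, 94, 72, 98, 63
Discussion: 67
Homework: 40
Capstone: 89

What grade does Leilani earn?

D+

Essays: drop 53 → average of remaining 10 = 754/10 = 75.4
Weighted total:
  Oral exam 64 × 0.09 = 5.76
  Essays 75.4 × 0.07 = 5.278
  Discussion 67 × 0.44 = 29.48
  Homework 40 × 0.12 = 4.8
  Capstone 89 × 0.28 = 24.92
Sum = 70.238
70.238 is ≥ 68 and < 71 → D+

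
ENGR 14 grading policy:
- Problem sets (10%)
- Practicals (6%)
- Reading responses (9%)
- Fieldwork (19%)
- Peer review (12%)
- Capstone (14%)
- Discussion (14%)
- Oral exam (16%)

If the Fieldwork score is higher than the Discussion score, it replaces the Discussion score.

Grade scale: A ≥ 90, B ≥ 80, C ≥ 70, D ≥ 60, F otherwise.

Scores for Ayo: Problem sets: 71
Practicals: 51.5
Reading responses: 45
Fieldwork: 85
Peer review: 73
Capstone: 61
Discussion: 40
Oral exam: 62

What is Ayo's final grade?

D

Fieldwork (85) > Discussion (40), so Discussion counts as 85.
Weighted total:
  Problem sets 71 × 0.1 = 7.1
  Practicals 51.5 × 0.06 = 3.09
  Reading responses 45 × 0.09 = 4.05
  Fieldwork 85 × 0.19 = 16.15
  Peer review 73 × 0.12 = 8.76
  Capstone 61 × 0.14 = 8.54
  Discussion 85 × 0.14 = 11.9
  Oral exam 62 × 0.16 = 9.92
Sum = 69.51
69.51 is ≥ 60 and < 70 → D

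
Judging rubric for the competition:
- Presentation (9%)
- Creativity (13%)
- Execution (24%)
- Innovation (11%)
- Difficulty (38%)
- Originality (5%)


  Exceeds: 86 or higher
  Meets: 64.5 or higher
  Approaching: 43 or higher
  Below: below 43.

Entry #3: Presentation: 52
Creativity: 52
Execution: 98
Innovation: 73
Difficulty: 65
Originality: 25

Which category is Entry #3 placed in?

Meets

Weighted total:
  Presentation 52 × 0.09 = 4.68
  Creativity 52 × 0.13 = 6.76
  Execution 98 × 0.24 = 23.52
  Innovation 73 × 0.11 = 8.03
  Difficulty 65 × 0.38 = 24.7
  Originality 25 × 0.05 = 1.25
Sum = 68.94
68.94 is ≥ 64.5 and < 86 → Meets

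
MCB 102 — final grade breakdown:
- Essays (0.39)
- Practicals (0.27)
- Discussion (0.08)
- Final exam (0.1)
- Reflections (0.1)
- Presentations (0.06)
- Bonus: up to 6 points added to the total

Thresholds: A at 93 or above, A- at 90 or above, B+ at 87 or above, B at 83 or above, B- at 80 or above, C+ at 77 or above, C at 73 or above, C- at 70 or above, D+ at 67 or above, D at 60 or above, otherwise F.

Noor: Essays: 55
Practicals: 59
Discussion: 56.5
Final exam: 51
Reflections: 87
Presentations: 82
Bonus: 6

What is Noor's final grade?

D

Weighted total:
  Essays 55 × 0.39 = 21.45
  Practicals 59 × 0.27 = 15.93
  Discussion 56.5 × 0.08 = 4.52
  Final exam 51 × 0.1 = 5.1
  Reflections 87 × 0.1 = 8.7
  Presentations 82 × 0.06 = 4.92
Sum = 60.62
Bonus: 60.62 + 6 = 66.62
66.62 is ≥ 60 and < 67 → D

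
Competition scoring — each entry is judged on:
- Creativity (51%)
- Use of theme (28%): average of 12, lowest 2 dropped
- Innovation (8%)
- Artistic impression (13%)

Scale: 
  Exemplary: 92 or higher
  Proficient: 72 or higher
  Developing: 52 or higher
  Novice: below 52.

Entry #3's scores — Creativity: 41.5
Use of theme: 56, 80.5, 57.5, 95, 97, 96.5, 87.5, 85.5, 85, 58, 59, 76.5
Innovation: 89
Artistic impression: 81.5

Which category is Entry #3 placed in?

Developing

Use of theme: drop 56, 57.5 → average of remaining 10 = 820.5/10 = 82.05
Weighted total:
  Creativity 41.5 × 0.51 = 21.165
  Use of theme 82.05 × 0.28 = 22.974
  Innovation 89 × 0.08 = 7.12
  Artistic impression 81.5 × 0.13 = 10.595
Sum = 61.854
61.854 is ≥ 52 and < 72 → Developing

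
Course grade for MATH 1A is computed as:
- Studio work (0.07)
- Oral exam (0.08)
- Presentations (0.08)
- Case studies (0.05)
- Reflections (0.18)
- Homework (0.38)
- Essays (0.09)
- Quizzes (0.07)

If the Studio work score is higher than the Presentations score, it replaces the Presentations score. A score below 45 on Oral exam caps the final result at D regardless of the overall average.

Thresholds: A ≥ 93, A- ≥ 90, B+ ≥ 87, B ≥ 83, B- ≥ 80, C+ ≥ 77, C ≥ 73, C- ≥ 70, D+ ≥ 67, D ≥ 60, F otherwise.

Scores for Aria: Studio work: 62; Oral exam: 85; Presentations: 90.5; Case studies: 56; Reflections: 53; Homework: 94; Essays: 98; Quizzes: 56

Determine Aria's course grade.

C+

Studio work (62) ≤ Presentations (90.5), so Presentations stays at 90.5.
Oral exam score 85 ≥ 45: minimum met.
Weighted total:
  Studio work 62 × 0.07 = 4.34
  Oral exam 85 × 0.08 = 6.8
  Presentations 90.5 × 0.08 = 7.24
  Case studies 56 × 0.05 = 2.8
  Reflections 53 × 0.18 = 9.54
  Homework 94 × 0.38 = 35.72
  Essays 98 × 0.09 = 8.82
  Quizzes 56 × 0.07 = 3.92
Sum = 79.18
79.18 is ≥ 77 and < 80 → C+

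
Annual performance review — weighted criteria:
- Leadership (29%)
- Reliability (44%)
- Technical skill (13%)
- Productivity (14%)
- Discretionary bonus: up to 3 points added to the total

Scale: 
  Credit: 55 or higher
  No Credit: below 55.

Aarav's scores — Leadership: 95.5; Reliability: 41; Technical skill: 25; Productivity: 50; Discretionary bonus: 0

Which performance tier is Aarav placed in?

Weighted total:
  Leadership 95.5 × 0.29 = 27.695
  Reliability 41 × 0.44 = 18.04
  Technical skill 25 × 0.13 = 3.25
  Productivity 50 × 0.14 = 7
Sum = 55.985
Discretionary bonus: 55.985 + 0 = 55.985
55.985 ≥ 55 → Credit

Credit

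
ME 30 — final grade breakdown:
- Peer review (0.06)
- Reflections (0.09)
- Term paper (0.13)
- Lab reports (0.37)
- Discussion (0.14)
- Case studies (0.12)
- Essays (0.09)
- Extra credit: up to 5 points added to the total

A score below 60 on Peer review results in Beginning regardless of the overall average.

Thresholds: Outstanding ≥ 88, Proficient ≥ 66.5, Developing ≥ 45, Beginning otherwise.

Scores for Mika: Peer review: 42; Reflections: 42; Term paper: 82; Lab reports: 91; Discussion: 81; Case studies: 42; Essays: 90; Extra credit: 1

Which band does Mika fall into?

Peer review score 42 < 60: minimum not met.
Weighted total:
  Peer review 42 × 0.06 = 2.52
  Reflections 42 × 0.09 = 3.78
  Term paper 82 × 0.13 = 10.66
  Lab reports 91 × 0.37 = 33.67
  Discussion 81 × 0.14 = 11.34
  Case studies 42 × 0.12 = 5.04
  Essays 90 × 0.09 = 8.1
Sum = 75.11
Extra credit: 75.11 + 1 = 76.11
Because the Peer review minimum was not met, the result is Beginning.

Beginning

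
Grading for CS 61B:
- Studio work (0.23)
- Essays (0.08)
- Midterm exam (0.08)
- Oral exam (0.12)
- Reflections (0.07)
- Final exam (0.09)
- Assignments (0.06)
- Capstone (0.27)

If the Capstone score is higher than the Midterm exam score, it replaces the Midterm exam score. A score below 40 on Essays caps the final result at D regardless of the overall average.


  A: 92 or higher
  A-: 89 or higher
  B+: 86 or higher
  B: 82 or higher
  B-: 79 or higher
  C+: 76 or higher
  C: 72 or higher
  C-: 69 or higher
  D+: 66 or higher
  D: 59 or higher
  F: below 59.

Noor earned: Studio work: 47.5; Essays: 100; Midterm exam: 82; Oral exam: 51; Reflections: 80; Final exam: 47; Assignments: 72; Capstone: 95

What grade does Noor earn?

Capstone (95) > Midterm exam (82), so Midterm exam counts as 95.
Essays score 100 ≥ 40: minimum met.
Weighted total:
  Studio work 47.5 × 0.23 = 10.925
  Essays 100 × 0.08 = 8
  Midterm exam 95 × 0.08 = 7.6
  Oral exam 51 × 0.12 = 6.12
  Reflections 80 × 0.07 = 5.6
  Final exam 47 × 0.09 = 4.23
  Assignments 72 × 0.06 = 4.32
  Capstone 95 × 0.27 = 25.65
Sum = 72.445
72.445 is ≥ 72 and < 76 → C

C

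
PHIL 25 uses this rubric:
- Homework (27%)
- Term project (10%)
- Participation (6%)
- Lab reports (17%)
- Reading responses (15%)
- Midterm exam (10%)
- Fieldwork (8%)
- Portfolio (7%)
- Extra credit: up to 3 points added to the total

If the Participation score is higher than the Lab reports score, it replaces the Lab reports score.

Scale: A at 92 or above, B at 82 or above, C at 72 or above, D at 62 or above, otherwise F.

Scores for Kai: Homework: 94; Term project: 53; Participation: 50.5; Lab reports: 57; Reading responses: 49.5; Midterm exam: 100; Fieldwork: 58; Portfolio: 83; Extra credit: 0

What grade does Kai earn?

D

Participation (50.5) ≤ Lab reports (57), so Lab reports stays at 57.
Weighted total:
  Homework 94 × 0.27 = 25.38
  Term project 53 × 0.1 = 5.3
  Participation 50.5 × 0.06 = 3.03
  Lab reports 57 × 0.17 = 9.69
  Reading responses 49.5 × 0.15 = 7.425
  Midterm exam 100 × 0.1 = 10
  Fieldwork 58 × 0.08 = 4.64
  Portfolio 83 × 0.07 = 5.81
Sum = 71.275
Extra credit: 71.275 + 0 = 71.275
71.275 is ≥ 62 and < 72 → D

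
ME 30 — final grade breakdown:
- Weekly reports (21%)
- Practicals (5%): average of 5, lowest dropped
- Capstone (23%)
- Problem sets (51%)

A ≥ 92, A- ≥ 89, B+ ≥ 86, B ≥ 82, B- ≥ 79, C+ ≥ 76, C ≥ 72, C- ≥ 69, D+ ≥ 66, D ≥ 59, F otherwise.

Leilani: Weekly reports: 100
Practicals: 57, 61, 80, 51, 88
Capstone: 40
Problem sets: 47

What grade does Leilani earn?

Practicals: drop 51 → average of remaining 4 = 286/4 = 71.5
Weighted total:
  Weekly reports 100 × 0.21 = 21
  Practicals 71.5 × 0.05 = 3.575
  Capstone 40 × 0.23 = 9.2
  Problem sets 47 × 0.51 = 23.97
Sum = 57.745
57.745 < 59 → F

F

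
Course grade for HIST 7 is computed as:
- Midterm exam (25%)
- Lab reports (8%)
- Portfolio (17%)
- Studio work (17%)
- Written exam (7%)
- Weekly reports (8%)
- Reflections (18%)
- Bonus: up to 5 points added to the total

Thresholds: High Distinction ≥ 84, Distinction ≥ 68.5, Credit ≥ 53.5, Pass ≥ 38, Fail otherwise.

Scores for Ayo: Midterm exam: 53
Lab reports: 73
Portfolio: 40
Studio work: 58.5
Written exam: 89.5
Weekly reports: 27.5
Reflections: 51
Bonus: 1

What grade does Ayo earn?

Weighted total:
  Midterm exam 53 × 0.25 = 13.25
  Lab reports 73 × 0.08 = 5.84
  Portfolio 40 × 0.17 = 6.8
  Studio work 58.5 × 0.17 = 9.945
  Written exam 89.5 × 0.07 = 6.265
  Weekly reports 27.5 × 0.08 = 2.2
  Reflections 51 × 0.18 = 9.18
Sum = 53.48
Bonus: 53.48 + 1 = 54.48
54.48 is ≥ 53.5 and < 68.5 → Credit

Credit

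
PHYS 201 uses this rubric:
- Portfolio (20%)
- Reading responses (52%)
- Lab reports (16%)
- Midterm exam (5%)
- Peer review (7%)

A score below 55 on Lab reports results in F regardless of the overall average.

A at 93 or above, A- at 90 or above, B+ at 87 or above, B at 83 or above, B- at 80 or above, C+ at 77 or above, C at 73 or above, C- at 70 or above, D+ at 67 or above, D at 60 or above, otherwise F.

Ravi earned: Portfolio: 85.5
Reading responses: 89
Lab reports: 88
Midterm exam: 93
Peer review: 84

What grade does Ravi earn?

B+

Lab reports score 88 ≥ 55: minimum met.
Weighted total:
  Portfolio 85.5 × 0.2 = 17.1
  Reading responses 89 × 0.52 = 46.28
  Lab reports 88 × 0.16 = 14.08
  Midterm exam 93 × 0.05 = 4.65
  Peer review 84 × 0.07 = 5.88
Sum = 87.99
87.99 is ≥ 87 and < 90 → B+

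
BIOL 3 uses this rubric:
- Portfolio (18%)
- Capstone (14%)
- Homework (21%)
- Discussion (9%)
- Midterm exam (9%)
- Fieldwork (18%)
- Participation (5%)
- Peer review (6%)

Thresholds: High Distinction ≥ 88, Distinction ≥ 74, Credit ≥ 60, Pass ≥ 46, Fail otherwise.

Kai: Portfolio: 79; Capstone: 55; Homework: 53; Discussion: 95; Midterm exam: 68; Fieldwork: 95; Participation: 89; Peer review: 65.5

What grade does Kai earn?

Weighted total:
  Portfolio 79 × 0.18 = 14.22
  Capstone 55 × 0.14 = 7.7
  Homework 53 × 0.21 = 11.13
  Discussion 95 × 0.09 = 8.55
  Midterm exam 68 × 0.09 = 6.12
  Fieldwork 95 × 0.18 = 17.1
  Participation 89 × 0.05 = 4.45
  Peer review 65.5 × 0.06 = 3.93
Sum = 73.2
73.2 is ≥ 60 and < 74 → Credit

Credit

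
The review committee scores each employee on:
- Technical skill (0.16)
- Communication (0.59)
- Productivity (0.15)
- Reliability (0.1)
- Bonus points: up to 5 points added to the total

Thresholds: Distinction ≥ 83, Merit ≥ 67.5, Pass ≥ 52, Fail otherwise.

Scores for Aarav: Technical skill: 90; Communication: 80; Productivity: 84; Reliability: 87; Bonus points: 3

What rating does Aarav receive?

Distinction

Weighted total:
  Technical skill 90 × 0.16 = 14.4
  Communication 80 × 0.59 = 47.2
  Productivity 84 × 0.15 = 12.6
  Reliability 87 × 0.1 = 8.7
Sum = 82.9
Bonus points: 82.9 + 3 = 85.9
85.9 ≥ 83 → Distinction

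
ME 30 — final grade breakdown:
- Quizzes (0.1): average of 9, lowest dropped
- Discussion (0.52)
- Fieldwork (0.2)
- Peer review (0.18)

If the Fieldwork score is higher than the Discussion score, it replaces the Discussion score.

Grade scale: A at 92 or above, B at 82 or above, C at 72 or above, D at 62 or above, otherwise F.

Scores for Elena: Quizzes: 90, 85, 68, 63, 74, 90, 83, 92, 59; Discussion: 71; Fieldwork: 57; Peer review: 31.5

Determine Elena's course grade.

D

Quizzes: drop 59 → average of remaining 8 = 645/8 = 80.625
Fieldwork (57) ≤ Discussion (71), so Discussion stays at 71.
Weighted total:
  Quizzes 80.625 × 0.1 = 8.0625
  Discussion 71 × 0.52 = 36.92
  Fieldwork 57 × 0.2 = 11.4
  Peer review 31.5 × 0.18 = 5.67
Sum = 62.0525
62.0525 is ≥ 62 and < 72 → D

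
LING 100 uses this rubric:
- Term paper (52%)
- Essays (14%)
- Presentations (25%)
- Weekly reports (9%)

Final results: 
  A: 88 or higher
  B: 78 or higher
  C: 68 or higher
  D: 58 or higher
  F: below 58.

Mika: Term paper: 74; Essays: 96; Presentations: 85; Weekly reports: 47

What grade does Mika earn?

Weighted total:
  Term paper 74 × 0.52 = 38.48
  Essays 96 × 0.14 = 13.44
  Presentations 85 × 0.25 = 21.25
  Weekly reports 47 × 0.09 = 4.23
Sum = 77.4
77.4 is ≥ 68 and < 78 → C

C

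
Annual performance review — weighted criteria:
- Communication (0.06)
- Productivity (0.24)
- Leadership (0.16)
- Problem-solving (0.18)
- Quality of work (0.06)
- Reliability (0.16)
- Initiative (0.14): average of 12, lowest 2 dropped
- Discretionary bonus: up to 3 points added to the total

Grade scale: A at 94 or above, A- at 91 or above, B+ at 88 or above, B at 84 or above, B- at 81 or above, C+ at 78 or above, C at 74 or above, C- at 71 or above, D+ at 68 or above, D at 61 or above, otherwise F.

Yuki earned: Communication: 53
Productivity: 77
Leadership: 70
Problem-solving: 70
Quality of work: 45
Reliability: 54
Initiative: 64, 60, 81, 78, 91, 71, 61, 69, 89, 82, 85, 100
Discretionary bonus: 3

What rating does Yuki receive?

Initiative: drop 60, 61 → average of remaining 10 = 810/10 = 81
Weighted total:
  Communication 53 × 0.06 = 3.18
  Productivity 77 × 0.24 = 18.48
  Leadership 70 × 0.16 = 11.2
  Problem-solving 70 × 0.18 = 12.6
  Quality of work 45 × 0.06 = 2.7
  Reliability 54 × 0.16 = 8.64
  Initiative 81 × 0.14 = 11.34
Sum = 68.14
Discretionary bonus: 68.14 + 3 = 71.14
71.14 is ≥ 71 and < 74 → C-

C-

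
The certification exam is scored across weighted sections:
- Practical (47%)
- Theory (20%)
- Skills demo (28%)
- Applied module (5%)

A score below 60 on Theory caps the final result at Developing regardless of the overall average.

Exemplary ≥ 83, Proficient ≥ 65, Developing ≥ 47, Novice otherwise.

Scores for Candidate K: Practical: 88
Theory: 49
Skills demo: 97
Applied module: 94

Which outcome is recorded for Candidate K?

Theory score 49 < 60: minimum not met.
Weighted total:
  Practical 88 × 0.47 = 41.36
  Theory 49 × 0.2 = 9.8
  Skills demo 97 × 0.28 = 27.16
  Applied module 94 × 0.05 = 4.7
Sum = 83.02
83.02 would be Exemplary; cap at Developing applies → Developing.

Developing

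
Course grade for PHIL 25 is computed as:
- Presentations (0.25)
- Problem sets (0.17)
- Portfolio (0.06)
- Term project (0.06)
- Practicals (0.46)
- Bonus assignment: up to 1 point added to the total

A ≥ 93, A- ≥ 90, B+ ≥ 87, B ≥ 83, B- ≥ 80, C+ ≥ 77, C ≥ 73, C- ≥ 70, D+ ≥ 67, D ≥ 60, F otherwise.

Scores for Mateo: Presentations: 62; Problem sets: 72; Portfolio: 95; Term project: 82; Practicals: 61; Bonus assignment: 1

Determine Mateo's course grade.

Weighted total:
  Presentations 62 × 0.25 = 15.5
  Problem sets 72 × 0.17 = 12.24
  Portfolio 95 × 0.06 = 5.7
  Term project 82 × 0.06 = 4.92
  Practicals 61 × 0.46 = 28.06
Sum = 66.42
Bonus assignment: 66.42 + 1 = 67.42
67.42 is ≥ 67 and < 70 → D+

D+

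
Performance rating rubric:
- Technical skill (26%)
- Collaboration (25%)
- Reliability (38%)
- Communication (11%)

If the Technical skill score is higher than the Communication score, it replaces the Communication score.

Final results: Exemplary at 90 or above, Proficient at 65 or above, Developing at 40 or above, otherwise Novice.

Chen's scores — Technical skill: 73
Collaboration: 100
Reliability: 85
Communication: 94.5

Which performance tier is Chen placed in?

Technical skill (73) ≤ Communication (94.5), so Communication stays at 94.5.
Weighted total:
  Technical skill 73 × 0.26 = 18.98
  Collaboration 100 × 0.25 = 25
  Reliability 85 × 0.38 = 32.3
  Communication 94.5 × 0.11 = 10.395
Sum = 86.675
86.675 is ≥ 65 and < 90 → Proficient

Proficient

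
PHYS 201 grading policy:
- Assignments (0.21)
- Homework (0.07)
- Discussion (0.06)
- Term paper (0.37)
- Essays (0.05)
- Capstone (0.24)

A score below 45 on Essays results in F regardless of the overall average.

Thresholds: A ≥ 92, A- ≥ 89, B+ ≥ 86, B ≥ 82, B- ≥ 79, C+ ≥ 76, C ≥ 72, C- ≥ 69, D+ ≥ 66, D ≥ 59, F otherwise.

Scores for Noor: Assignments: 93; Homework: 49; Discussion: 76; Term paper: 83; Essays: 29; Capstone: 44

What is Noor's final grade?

Essays score 29 < 45: minimum not met.
Weighted total:
  Assignments 93 × 0.21 = 19.53
  Homework 49 × 0.07 = 3.43
  Discussion 76 × 0.06 = 4.56
  Term paper 83 × 0.37 = 30.71
  Essays 29 × 0.05 = 1.45
  Capstone 44 × 0.24 = 10.56
Sum = 70.24
Because the Essays minimum was not met, the result is F.

F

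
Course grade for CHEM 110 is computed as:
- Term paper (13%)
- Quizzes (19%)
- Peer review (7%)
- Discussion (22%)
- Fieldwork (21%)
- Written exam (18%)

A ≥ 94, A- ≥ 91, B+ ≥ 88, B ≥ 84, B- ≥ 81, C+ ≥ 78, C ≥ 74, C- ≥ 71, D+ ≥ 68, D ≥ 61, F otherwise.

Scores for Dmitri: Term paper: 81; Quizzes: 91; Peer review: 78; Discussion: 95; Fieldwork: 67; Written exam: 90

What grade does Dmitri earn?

B

Weighted total:
  Term paper 81 × 0.13 = 10.53
  Quizzes 91 × 0.19 = 17.29
  Peer review 78 × 0.07 = 5.46
  Discussion 95 × 0.22 = 20.9
  Fieldwork 67 × 0.21 = 14.07
  Written exam 90 × 0.18 = 16.2
Sum = 84.45
84.45 is ≥ 84 and < 88 → B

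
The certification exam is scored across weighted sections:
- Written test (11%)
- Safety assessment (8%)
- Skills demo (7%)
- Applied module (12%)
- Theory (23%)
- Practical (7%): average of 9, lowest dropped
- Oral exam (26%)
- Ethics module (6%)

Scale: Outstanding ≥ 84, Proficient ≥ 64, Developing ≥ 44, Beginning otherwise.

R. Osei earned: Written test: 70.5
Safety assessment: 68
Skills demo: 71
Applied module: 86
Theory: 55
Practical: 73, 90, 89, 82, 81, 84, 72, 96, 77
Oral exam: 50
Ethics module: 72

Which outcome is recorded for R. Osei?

Proficient

Practical: drop 72 → average of remaining 8 = 672/8 = 84
Weighted total:
  Written test 70.5 × 0.11 = 7.755
  Safety assessment 68 × 0.08 = 5.44
  Skills demo 71 × 0.07 = 4.97
  Applied module 86 × 0.12 = 10.32
  Theory 55 × 0.23 = 12.65
  Practical 84 × 0.07 = 5.88
  Oral exam 50 × 0.26 = 13
  Ethics module 72 × 0.06 = 4.32
Sum = 64.335
64.335 is ≥ 64 and < 84 → Proficient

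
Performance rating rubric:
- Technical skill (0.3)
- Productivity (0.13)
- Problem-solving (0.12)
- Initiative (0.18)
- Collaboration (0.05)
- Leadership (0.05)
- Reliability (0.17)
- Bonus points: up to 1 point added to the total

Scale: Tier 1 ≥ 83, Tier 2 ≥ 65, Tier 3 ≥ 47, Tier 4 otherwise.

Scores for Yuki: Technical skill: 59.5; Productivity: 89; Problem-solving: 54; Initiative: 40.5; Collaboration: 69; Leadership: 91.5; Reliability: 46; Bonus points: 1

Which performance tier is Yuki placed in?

Tier 3

Weighted total:
  Technical skill 59.5 × 0.3 = 17.85
  Productivity 89 × 0.13 = 11.57
  Problem-solving 54 × 0.12 = 6.48
  Initiative 40.5 × 0.18 = 7.29
  Collaboration 69 × 0.05 = 3.45
  Leadership 91.5 × 0.05 = 4.575
  Reliability 46 × 0.17 = 7.82
Sum = 59.035
Bonus points: 59.035 + 1 = 60.035
60.035 is ≥ 47 and < 65 → Tier 3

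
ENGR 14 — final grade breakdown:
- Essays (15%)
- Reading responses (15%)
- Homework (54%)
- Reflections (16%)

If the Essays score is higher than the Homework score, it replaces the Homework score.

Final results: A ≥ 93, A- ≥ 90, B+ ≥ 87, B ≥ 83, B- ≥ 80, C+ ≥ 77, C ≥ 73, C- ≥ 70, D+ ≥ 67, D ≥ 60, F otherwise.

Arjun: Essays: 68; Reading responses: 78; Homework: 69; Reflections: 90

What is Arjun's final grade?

C

Essays (68) ≤ Homework (69), so Homework stays at 69.
Weighted total:
  Essays 68 × 0.15 = 10.2
  Reading responses 78 × 0.15 = 11.7
  Homework 69 × 0.54 = 37.26
  Reflections 90 × 0.16 = 14.4
Sum = 73.56
73.56 is ≥ 73 and < 77 → C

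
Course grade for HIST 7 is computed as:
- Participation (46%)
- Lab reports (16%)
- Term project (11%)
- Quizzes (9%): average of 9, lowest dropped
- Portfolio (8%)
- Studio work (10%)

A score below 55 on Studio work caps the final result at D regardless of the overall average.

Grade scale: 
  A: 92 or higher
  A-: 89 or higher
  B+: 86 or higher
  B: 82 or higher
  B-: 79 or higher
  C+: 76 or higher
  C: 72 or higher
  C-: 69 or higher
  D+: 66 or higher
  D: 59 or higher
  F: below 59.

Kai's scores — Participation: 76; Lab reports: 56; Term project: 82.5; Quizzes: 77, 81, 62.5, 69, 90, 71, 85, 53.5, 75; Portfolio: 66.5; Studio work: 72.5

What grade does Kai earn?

C

Quizzes: drop 53.5 → average of remaining 8 = 610.5/8 = 76.3125
Studio work score 72.5 ≥ 55: minimum met.
Weighted total:
  Participation 76 × 0.46 = 34.96
  Lab reports 56 × 0.16 = 8.96
  Term project 82.5 × 0.11 = 9.075
  Quizzes 76.3125 × 0.09 = 6.868125
  Portfolio 66.5 × 0.08 = 5.32
  Studio work 72.5 × 0.1 = 7.25
Sum = 72.433125
72.433125 is ≥ 72 and < 76 → C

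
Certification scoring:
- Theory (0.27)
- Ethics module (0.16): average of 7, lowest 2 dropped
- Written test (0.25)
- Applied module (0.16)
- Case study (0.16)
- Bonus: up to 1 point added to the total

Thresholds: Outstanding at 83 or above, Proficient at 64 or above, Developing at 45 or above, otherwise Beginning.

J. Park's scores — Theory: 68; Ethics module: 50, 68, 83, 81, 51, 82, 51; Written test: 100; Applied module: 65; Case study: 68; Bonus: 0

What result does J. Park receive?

Proficient

Ethics module: drop 50, 51 → average of remaining 5 = 365/5 = 73
Weighted total:
  Theory 68 × 0.27 = 18.36
  Ethics module 73 × 0.16 = 11.68
  Written test 100 × 0.25 = 25
  Applied module 65 × 0.16 = 10.4
  Case study 68 × 0.16 = 10.88
Sum = 76.32
Bonus: 76.32 + 0 = 76.32
76.32 is ≥ 64 and < 83 → Proficient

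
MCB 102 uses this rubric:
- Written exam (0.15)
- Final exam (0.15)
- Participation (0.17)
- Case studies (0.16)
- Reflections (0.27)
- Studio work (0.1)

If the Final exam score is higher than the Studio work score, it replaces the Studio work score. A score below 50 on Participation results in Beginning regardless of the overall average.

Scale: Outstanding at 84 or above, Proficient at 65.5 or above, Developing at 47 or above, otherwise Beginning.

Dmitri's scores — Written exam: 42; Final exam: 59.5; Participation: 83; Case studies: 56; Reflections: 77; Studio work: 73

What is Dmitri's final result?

Final exam (59.5) ≤ Studio work (73), so Studio work stays at 73.
Participation score 83 ≥ 50: minimum met.
Weighted total:
  Written exam 42 × 0.15 = 6.3
  Final exam 59.5 × 0.15 = 8.925
  Participation 83 × 0.17 = 14.11
  Case studies 56 × 0.16 = 8.96
  Reflections 77 × 0.27 = 20.79
  Studio work 73 × 0.1 = 7.3
Sum = 66.385
66.385 is ≥ 65.5 and < 84 → Proficient

Proficient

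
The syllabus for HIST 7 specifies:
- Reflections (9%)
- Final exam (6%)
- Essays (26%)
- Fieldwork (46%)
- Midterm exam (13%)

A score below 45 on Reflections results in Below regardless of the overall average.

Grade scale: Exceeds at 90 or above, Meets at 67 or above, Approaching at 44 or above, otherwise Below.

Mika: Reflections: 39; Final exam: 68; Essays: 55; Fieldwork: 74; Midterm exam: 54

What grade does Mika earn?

Reflections score 39 < 45: minimum not met.
Weighted total:
  Reflections 39 × 0.09 = 3.51
  Final exam 68 × 0.06 = 4.08
  Essays 55 × 0.26 = 14.3
  Fieldwork 74 × 0.46 = 34.04
  Midterm exam 54 × 0.13 = 7.02
Sum = 62.95
Because the Reflections minimum was not met, the result is Below.

Below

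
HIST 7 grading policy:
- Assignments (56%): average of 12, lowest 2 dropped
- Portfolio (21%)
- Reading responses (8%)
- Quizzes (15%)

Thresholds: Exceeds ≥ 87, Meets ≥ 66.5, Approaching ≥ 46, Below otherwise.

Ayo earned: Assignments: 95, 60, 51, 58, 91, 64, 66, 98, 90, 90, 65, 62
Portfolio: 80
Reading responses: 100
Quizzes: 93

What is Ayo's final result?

Assignments: drop 51, 58 → average of remaining 10 = 781/10 = 78.1
Weighted total:
  Assignments 78.1 × 0.56 = 43.736
  Portfolio 80 × 0.21 = 16.8
  Reading responses 100 × 0.08 = 8
  Quizzes 93 × 0.15 = 13.95
Sum = 82.486
82.486 is ≥ 66.5 and < 87 → Meets

Meets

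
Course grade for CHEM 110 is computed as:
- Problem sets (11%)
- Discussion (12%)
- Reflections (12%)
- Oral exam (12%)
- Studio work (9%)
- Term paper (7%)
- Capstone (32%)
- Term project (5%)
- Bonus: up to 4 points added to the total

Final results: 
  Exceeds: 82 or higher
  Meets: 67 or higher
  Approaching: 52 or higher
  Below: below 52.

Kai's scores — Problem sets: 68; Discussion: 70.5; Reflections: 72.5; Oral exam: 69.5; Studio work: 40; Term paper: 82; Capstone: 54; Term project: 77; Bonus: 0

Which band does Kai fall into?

Weighted total:
  Problem sets 68 × 0.11 = 7.48
  Discussion 70.5 × 0.12 = 8.46
  Reflections 72.5 × 0.12 = 8.7
  Oral exam 69.5 × 0.12 = 8.34
  Studio work 40 × 0.09 = 3.6
  Term paper 82 × 0.07 = 5.74
  Capstone 54 × 0.32 = 17.28
  Term project 77 × 0.05 = 3.85
Sum = 63.45
Bonus: 63.45 + 0 = 63.45
63.45 is ≥ 52 and < 67 → Approaching

Approaching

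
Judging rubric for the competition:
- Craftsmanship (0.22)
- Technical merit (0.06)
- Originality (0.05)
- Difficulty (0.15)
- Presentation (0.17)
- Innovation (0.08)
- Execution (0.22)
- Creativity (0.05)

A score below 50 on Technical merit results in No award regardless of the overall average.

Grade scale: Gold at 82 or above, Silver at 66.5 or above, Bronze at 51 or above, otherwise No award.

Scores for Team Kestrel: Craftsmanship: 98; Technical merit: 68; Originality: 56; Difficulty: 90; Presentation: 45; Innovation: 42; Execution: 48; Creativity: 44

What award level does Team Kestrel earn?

Technical merit score 68 ≥ 50: minimum met.
Weighted total:
  Craftsmanship 98 × 0.22 = 21.56
  Technical merit 68 × 0.06 = 4.08
  Originality 56 × 0.05 = 2.8
  Difficulty 90 × 0.15 = 13.5
  Presentation 45 × 0.17 = 7.65
  Innovation 42 × 0.08 = 3.36
  Execution 48 × 0.22 = 10.56
  Creativity 44 × 0.05 = 2.2
Sum = 65.71
65.71 is ≥ 51 and < 66.5 → Bronze

Bronze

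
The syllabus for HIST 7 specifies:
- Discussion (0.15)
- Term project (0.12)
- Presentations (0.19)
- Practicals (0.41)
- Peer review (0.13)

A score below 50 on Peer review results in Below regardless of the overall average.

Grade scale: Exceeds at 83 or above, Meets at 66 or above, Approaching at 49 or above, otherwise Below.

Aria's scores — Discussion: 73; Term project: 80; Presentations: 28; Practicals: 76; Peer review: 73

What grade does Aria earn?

Meets

Peer review score 73 ≥ 50: minimum met.
Weighted total:
  Discussion 73 × 0.15 = 10.95
  Term project 80 × 0.12 = 9.6
  Presentations 28 × 0.19 = 5.32
  Practicals 76 × 0.41 = 31.16
  Peer review 73 × 0.13 = 9.49
Sum = 66.52
66.52 is ≥ 66 and < 83 → Meets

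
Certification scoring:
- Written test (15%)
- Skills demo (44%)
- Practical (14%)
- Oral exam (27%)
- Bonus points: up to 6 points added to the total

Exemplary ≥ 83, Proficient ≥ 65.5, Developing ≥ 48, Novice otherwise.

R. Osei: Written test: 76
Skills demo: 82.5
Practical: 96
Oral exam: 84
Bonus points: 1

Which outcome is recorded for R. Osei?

Exemplary

Weighted total:
  Written test 76 × 0.15 = 11.4
  Skills demo 82.5 × 0.44 = 36.3
  Practical 96 × 0.14 = 13.44
  Oral exam 84 × 0.27 = 22.68
Sum = 83.82
Bonus points: 83.82 + 1 = 84.82
84.82 ≥ 83 → Exemplary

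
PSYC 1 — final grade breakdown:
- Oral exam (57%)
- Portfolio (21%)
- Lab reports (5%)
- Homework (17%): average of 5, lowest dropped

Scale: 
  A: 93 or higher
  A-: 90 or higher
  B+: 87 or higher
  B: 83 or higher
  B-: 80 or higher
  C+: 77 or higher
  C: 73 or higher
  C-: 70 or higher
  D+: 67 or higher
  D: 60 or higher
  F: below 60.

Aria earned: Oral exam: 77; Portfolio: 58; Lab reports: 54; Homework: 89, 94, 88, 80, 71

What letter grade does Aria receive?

Homework: drop 71 → average of remaining 4 = 351/4 = 87.75
Weighted total:
  Oral exam 77 × 0.57 = 43.89
  Portfolio 58 × 0.21 = 12.18
  Lab reports 54 × 0.05 = 2.7
  Homework 87.75 × 0.17 = 14.9175
Sum = 73.6875
73.6875 is ≥ 73 and < 77 → C

C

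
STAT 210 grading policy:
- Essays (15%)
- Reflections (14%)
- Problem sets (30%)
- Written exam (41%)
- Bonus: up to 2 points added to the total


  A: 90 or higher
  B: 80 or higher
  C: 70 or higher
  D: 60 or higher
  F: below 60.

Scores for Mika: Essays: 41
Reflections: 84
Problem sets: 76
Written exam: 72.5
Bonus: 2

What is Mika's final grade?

C

Weighted total:
  Essays 41 × 0.15 = 6.15
  Reflections 84 × 0.14 = 11.76
  Problem sets 76 × 0.3 = 22.8
  Written exam 72.5 × 0.41 = 29.725
Sum = 70.435
Bonus: 70.435 + 2 = 72.435
72.435 is ≥ 70 and < 80 → C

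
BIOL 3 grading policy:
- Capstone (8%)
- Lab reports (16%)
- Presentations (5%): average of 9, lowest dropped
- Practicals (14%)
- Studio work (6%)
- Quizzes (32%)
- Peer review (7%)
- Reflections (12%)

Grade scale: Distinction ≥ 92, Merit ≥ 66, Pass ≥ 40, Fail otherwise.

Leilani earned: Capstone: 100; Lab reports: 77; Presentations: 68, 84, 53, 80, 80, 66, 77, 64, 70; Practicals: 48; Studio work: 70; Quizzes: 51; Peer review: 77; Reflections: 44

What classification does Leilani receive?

Presentations: drop 53 → average of remaining 8 = 589/8 = 73.625
Weighted total:
  Capstone 100 × 0.08 = 8
  Lab reports 77 × 0.16 = 12.32
  Presentations 73.625 × 0.05 = 3.68125
  Practicals 48 × 0.14 = 6.72
  Studio work 70 × 0.06 = 4.2
  Quizzes 51 × 0.32 = 16.32
  Peer review 77 × 0.07 = 5.39
  Reflections 44 × 0.12 = 5.28
Sum = 61.91125
61.91125 is ≥ 40 and < 66 → Pass

Pass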